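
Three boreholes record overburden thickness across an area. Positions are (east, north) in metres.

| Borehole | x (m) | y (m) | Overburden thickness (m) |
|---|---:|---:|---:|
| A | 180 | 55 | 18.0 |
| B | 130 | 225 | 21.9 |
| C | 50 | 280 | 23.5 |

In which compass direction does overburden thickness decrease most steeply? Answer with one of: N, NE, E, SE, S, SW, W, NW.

Differences from A: to B (Δx, Δy, Δh) = (-50, 170, +3.9); to C = (-130, 225, +5.5).
Solve a·Δx + b·Δy = Δd: det = (-50)·225 − (-130)·170 = 10850.
∂d/∂x = [(+3.9)·225 − (+5.5)·170] / 10850 = -0.005300
∂d/∂y = [(-50)·(+5.5) − (-130)·(+3.9)] / 10850 = +0.02138
Steepest decrease is along −∇f = (+0.005300 E, -0.02138 N) → south.

S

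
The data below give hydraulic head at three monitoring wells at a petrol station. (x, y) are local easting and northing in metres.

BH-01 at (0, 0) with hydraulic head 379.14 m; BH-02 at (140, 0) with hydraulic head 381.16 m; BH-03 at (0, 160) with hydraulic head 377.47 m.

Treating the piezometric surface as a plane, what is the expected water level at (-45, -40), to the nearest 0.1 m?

∂h/∂x = (381.16 − 379.14) / (140 − 0) = +0.01443
∂h/∂y = (377.47 − 379.14) / (160 − 0) = -0.01044
h(-45, -40) = 379.14 + (+0.01443)·(-45) + (-0.01044)·(-40) = 379.14 -0.649 +0.417 = 378.908 m.

378.9 m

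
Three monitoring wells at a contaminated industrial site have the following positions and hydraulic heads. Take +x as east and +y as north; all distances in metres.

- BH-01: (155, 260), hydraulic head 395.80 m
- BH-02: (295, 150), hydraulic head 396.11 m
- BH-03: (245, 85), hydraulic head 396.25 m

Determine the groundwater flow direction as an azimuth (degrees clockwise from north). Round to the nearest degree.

352°

Three-point gradient (reference BH-01): Δ to BH-02 = (140, -110, +0.31), Δ to BH-03 = (90, -175, +0.45).
∂h/∂x = +0.0003253, ∂h/∂y = -0.002404 (det = -14600).
Flow direction (−∇h) has components (-0.0003253 E, +0.002404 N).
Azimuth = atan2(E, N) = atan2(-0.0003253, +0.002404) = 352.3° ≈ 352°.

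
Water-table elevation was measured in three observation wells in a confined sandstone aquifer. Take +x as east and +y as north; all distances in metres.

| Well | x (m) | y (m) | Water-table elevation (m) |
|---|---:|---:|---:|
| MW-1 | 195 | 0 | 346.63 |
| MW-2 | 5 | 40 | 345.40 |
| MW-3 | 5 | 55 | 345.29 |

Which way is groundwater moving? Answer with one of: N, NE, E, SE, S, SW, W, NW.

NW

Three-point gradient (reference MW-1): Δ to MW-2 = (-190, 40, -1.23), Δ to MW-3 = (-190, 55, -1.34).
∂h/∂x = +0.004930, ∂h/∂y = -0.007333 (det = -2850).
Flow = −∇h = (-0.004930 east, +0.007333 north), which points northwest.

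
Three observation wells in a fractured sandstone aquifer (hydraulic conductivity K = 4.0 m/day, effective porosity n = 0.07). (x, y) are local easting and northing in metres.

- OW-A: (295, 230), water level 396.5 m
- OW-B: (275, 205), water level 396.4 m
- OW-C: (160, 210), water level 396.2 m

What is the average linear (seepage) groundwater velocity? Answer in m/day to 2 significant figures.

With h = a·x + b·y + c and OW-A as origin, the differences give:
  (-20)·a + (-25)·b = -0.1
  (-135)·a + (-20)·b = -0.3
Eliminate b (×(-20) and ×(-25), subtract): -2975·a = -5.50 → a = ∂h/∂x = +0.001849
Back-substitute: b = ∂h/∂y = +0.002521.
|∇h| = √(0.001849² + 0.002521²) = 0.003126
Seepage velocity v = K·i/n = 4.0 × 0.003126 / 0.07 = 0.1786 m/day.

0.18 m/day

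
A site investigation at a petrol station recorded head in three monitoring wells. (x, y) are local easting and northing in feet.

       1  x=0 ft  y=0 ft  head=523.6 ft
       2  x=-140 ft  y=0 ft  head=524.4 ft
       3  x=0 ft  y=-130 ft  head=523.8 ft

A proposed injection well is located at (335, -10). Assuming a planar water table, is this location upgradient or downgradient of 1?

downgradient

∂h/∂x = (524.4 − 523.6) / (-140 − 0) = -0.005714
∂h/∂y = (523.8 − 523.6) / (-130 − 0) = -0.001538
Head at (335, -10) = 523.6 + (-0.005714)·(335) + (-0.001538)·(-10) = 521.70 ft.
That is lower than the 523.6 ft at 1, so the point is downgradient.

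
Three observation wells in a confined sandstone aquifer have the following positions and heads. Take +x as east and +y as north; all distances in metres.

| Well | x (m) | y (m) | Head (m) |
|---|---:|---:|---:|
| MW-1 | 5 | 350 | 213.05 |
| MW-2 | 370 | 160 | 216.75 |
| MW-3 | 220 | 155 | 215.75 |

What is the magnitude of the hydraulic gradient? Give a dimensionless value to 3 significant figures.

Taking MW-1 as reference: MW-2−MW-1 = (365, -190, +3.70); MW-3−MW-1 = (215, -195, +2.70).
Solve a·Δx + b·Δy = Δh: det = 365·(-195) − 215·(-190) = -30325.
∂h/∂x = [(+3.70)·(-195) − (+2.70)·(-190)] / -30325 = +0.006876
∂h/∂y = [365·(+2.70) − 215·(+3.70)] / -30325 = -0.006265
|∇h| = √(0.006876² + -0.006265²) = 0.009302

0.00930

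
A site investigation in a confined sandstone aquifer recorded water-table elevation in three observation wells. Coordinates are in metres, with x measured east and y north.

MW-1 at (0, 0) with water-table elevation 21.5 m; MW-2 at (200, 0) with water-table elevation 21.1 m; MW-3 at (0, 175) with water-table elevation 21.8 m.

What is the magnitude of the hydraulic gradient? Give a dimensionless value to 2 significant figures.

∂h/∂x = (21.1 − 21.5) / (200 − 0) = -0.002000
∂h/∂y = (21.8 − 21.5) / (175 − 0) = +0.001714
|∇h| = √(-0.002000² + 0.001714²) = 0.002634

0.0026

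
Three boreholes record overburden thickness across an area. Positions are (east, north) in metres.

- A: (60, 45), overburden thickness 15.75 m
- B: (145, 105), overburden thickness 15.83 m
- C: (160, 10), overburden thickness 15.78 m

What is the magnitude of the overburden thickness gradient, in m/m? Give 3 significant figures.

0.000795 m/m

Three-point gradient (reference A): Δ to B = (85, 60, +0.08), Δ to C = (100, -35, +0.03).
∂d/∂x = +0.0005125, ∂d/∂y = +0.0006072 (det = -8975).
|∇f| = √(0.0005125² + 0.0006072²) = 0.0007946 m/m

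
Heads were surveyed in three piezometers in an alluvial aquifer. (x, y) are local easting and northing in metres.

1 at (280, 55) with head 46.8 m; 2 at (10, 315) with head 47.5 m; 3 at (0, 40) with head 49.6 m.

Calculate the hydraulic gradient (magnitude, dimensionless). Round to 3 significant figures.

0.0121

Three-point gradient (reference 1): Δ to 2 = (-270, 260, +0.7), Δ to 3 = (-280, -15, +2.8).
∂h/∂x = -0.009610, ∂h/∂y = -0.007287 (det = 76850).
|∇h| = √(-0.009610² + -0.007287²) = 0.01206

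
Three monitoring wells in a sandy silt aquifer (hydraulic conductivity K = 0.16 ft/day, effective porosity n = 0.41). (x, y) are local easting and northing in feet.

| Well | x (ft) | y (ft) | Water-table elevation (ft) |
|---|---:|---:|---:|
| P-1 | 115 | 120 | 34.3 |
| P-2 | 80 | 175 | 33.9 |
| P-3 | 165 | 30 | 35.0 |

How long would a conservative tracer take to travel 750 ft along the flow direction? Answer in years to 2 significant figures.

Differences from P-1: to P-2 (Δx, Δy, Δh) = (-35, 55, -0.4); to P-3 = (50, -90, +0.7).
Determinant of the coordinate differences = (-35)·(-90) − 50·55 = 400.
∂h/∂x = [(-0.4)·(-90) − (+0.7)·55] / 400 = -0.006250
∂h/∂y = [(-35)·(+0.7) − 50·(-0.4)] / 400 = -0.01125
|∇h| = √(-0.006250² + -0.01125²) = 0.01287
Seepage velocity v = K·i/n = 0.16 × 0.01287 / 0.41 = 0.005022 ft/day.
t = 750 / 0.005022 = 1.493e+05 days = 409 years.

410 years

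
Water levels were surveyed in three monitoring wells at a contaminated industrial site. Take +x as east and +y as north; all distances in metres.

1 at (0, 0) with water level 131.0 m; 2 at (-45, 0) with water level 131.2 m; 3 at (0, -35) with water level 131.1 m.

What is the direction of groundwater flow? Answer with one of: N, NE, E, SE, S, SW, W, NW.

NE

∂h/∂x = (131.2 − 131.0) / (-45 − 0) = -0.004444
∂h/∂y = (131.1 − 131.0) / (-35 − 0) = -0.002857
Flow = −∇h = (+0.004444 east, +0.002857 north), which points northeast.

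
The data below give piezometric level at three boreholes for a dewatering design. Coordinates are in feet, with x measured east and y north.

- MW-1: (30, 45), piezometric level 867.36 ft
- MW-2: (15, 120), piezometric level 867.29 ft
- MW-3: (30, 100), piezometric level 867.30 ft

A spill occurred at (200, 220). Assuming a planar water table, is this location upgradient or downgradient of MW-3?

Taking MW-1 as reference: MW-2−MW-1 = (-15, 75, -0.07); MW-3−MW-1 = (0, 55, -0.06).
Determinant of the coordinate differences = (-15)·55 − 0·75 = -825.
∂h/∂x = [(-0.07)·55 − (-0.06)·75] / -825 = -0.0007879
∂h/∂y = [(-15)·(-0.06) − 0·(-0.07)] / -825 = -0.001091
Head at (200, 220) = 867.36 + (-0.0007879)·(170) + (-0.001091)·(175) = 867.04 ft.
That is lower than the 867.30 ft at MW-3, so the point is downgradient.

downgradient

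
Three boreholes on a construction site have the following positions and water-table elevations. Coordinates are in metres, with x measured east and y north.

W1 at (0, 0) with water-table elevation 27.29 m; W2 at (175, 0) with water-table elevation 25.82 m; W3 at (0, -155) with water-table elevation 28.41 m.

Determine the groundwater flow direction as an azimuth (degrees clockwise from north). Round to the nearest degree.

049°

∂h/∂x = (25.82 − 27.29) / (175 − 0) = -0.008400
∂h/∂y = (28.41 − 27.29) / (-155 − 0) = -0.007226
Flow direction (−∇h) has components (+0.008400 E, +0.007226 N).
Azimuth = atan2(E, N) = atan2(+0.008400, +0.007226) = 49.3° ≈ 049°.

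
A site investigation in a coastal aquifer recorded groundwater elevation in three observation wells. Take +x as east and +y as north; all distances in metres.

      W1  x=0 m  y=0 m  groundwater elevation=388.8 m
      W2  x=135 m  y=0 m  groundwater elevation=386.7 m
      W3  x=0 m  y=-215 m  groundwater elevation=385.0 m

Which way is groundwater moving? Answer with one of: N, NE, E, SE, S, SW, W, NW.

SE

∂h/∂x = (386.7 − 388.8) / (135 − 0) = -0.01556
∂h/∂y = (385.0 − 388.8) / (-215 − 0) = +0.01767
Flow = −∇h = (+0.01556 east, -0.01767 north), which points southeast.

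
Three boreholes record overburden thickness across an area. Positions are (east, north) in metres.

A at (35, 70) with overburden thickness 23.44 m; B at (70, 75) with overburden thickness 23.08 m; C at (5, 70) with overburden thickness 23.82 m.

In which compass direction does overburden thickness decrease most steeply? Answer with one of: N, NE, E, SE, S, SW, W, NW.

SE

Differences from A: to B (Δx, Δy, Δh) = (35, 5, -0.36); to C = (-30, 0, +0.38).
Determinant of the coordinate differences = 35·0 − (-30)·5 = 150.
∂d/∂x = [(-0.36)·0 − (+0.38)·5] / 150 = -0.01267
∂d/∂y = [35·(+0.38) − (-30)·(-0.36)] / 150 = +0.01667
Steepest decrease is along −∇f = (+0.01267 E, -0.01667 N) → southeast.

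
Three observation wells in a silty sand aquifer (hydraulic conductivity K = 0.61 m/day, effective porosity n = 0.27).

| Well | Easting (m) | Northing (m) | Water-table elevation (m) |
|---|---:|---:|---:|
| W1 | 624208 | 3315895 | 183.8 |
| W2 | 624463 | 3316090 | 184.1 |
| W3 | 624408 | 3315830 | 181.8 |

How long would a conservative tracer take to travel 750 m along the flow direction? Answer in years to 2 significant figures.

74 years

Taking W1 as reference: W2−W1 = (255, 195, +0.3); W3−W1 = (200, -65, -2.0).
Solve a·Δx + b·Δy = Δh: det = 255·(-65) − 200·195 = -55575.
∂h/∂x = [(+0.3)·(-65) − (-2.0)·195] / -55575 = -0.006667
∂h/∂y = [255·(-2.0) − 200·(+0.3)] / -55575 = +0.01026
|∇h| = √(-0.006667² + 0.01026²) = 0.01224
Seepage velocity v = K·i/n = 0.61 × 0.01224 / 0.27 = 0.02765 m/day.
t = 750 / 0.02765 = 2.712e+04 days = 74.3 years.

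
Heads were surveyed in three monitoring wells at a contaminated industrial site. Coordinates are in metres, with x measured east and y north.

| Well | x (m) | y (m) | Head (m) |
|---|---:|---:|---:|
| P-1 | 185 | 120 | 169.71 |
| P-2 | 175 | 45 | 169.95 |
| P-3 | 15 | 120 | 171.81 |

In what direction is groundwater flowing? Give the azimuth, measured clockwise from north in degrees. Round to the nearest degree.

083°

Differences from P-1: to P-2 (Δx, Δy, Δh) = (-10, -75, +0.24); to P-3 = (-170, 0, +2.10).
Determinant of the coordinate differences = (-10)·0 − (-170)·(-75) = -12750.
∂h/∂x = [(+0.24)·0 − (+2.10)·(-75)] / -12750 = -0.01235
∂h/∂y = [(-10)·(+2.10) − (-170)·(+0.24)] / -12750 = -0.001553
Flow direction (−∇h) has components (+0.01235 E, +0.001553 N).
Azimuth = atan2(E, N) = atan2(+0.01235, +0.001553) = 82.8° ≈ 083°.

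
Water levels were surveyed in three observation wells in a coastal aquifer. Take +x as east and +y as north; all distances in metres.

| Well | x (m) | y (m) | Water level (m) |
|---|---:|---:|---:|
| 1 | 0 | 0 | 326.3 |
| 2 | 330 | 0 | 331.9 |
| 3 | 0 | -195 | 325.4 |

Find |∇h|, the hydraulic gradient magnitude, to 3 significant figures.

0.0176

∂h/∂x = (331.9 − 326.3) / (330 − 0) = +0.01697
∂h/∂y = (325.4 − 326.3) / (-195 − 0) = +0.004615
|∇h| = √(0.01697² + 0.004615²) = 0.01759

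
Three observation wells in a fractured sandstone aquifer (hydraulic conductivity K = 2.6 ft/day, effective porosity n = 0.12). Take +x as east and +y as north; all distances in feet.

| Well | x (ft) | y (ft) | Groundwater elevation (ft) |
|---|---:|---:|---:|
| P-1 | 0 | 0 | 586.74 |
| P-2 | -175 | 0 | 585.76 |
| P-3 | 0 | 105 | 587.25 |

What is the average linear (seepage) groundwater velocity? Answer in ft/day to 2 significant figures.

∂h/∂x = (585.76 − 586.74) / (-175 − 0) = +0.005600
∂h/∂y = (587.25 − 586.74) / (105 − 0) = +0.004857
|∇h| = √(0.005600² + 0.004857²) = 0.007413
Seepage velocity v = K·i/n = 2.6 × 0.007413 / 0.12 = 0.1606 ft/day.

0.16 ft/day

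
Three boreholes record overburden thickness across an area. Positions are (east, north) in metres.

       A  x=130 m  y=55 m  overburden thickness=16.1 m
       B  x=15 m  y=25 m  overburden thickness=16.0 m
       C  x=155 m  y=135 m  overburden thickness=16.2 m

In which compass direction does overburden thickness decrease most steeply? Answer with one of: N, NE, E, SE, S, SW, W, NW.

SW

With d = a·x + b·y + c and A as origin, the differences give:
  (-115)·a + (-30)·b = -0.1
  25·a + 80·b = +0.1
Eliminate b (×80 and ×(-30), subtract): -8450·a = -5.00 → a = ∂d/∂x = +0.0005917
Back-substitute: b = ∂d/∂y = +0.001065.
Steepest decrease is along −∇f = (-0.0005917 E, -0.001065 N) → southwest.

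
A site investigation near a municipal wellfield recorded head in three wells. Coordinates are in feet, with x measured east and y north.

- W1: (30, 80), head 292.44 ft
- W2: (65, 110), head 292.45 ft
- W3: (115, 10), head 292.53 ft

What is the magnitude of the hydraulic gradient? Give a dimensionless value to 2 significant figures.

0.00082

With h = a·x + b·y + c and W1 as origin, the differences give:
  35·a + 30·b = +0.01
  85·a + (-70)·b = +0.09
Eliminate b (×(-70) and ×30, subtract): -5000·a = -3.400 → a = ∂h/∂x = +0.0006800
Back-substitute: b = ∂h/∂y = -0.0004600.
|∇h| = √(0.0006800² + -0.0004600²) = 0.000821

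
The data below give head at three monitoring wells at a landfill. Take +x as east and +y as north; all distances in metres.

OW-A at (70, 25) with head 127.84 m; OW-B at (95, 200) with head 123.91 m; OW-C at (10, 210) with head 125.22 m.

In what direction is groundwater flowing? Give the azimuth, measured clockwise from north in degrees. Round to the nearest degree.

Differences from OW-A: to OW-B (Δx, Δy, Δh) = (25, 175, -3.93); to OW-C = (-60, 185, -2.62).
Determinant of the coordinate differences = 25·185 − (-60)·175 = 15125.
∂h/∂x = [(-3.93)·185 − (-2.62)·175] / 15125 = -0.01776
∂h/∂y = [25·(-2.62) − (-60)·(-3.93)] / 15125 = -0.01992
Flow direction (−∇h) has components (+0.01776 E, +0.01992 N).
Azimuth = atan2(E, N) = atan2(+0.01776, +0.01992) = 41.7° ≈ 042°.

042°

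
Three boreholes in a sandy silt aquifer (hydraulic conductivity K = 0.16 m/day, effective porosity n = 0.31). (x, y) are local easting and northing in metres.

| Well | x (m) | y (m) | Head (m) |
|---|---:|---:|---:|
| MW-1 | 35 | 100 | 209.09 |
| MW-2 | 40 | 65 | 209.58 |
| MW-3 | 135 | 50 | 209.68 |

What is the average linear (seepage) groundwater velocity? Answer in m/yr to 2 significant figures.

Differences from MW-1: to MW-2 (Δx, Δy, Δh) = (5, -35, +0.49); to MW-3 = (100, -50, +0.59).
Determinant of the coordinate differences = 5·(-50) − 100·(-35) = 3250.
∂h/∂x = [(+0.49)·(-50) − (+0.59)·(-35)] / 3250 = -0.001185
∂h/∂y = [5·(+0.59) − 100·(+0.49)] / 3250 = -0.01417
|∇h| = √(-0.001185² + -0.01417²) = 0.01422
Seepage velocity v = K·i/n = 0.16 × 0.01422 / 0.31 = 0.007339 m/day = 2.681 m/yr.

2.7 m/yr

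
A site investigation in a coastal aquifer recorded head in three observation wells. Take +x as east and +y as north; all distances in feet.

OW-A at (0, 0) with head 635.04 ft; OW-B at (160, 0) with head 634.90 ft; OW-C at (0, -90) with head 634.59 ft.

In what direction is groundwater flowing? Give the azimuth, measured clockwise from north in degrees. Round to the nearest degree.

∂h/∂x = (634.90 − 635.04) / (160 − 0) = -0.0008750
∂h/∂y = (634.59 − 635.04) / (-90 − 0) = +0.005000
Flow direction (−∇h) has components (+0.0008750 E, -0.005000 N).
Azimuth = atan2(E, N) = atan2(+0.0008750, -0.005000) = 170.1° ≈ 170°.

170°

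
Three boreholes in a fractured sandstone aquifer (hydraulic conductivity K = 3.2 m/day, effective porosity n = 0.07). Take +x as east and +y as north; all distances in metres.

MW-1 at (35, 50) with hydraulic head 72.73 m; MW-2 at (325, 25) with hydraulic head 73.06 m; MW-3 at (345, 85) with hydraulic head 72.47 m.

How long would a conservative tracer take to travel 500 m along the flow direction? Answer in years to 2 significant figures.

Taking MW-1 as reference: MW-2−MW-1 = (290, -25, +0.33); MW-3−MW-1 = (310, 35, -0.26).
Solve a·Δx + b·Δy = Δh: det = 290·35 − 310·(-25) = 17900.
∂h/∂x = [(+0.33)·35 − (-0.26)·(-25)] / 17900 = +0.0002821
∂h/∂y = [290·(-0.26) − 310·(+0.33)] / 17900 = -0.009927
|∇h| = √(0.0002821² + -0.009927²) = 0.009931
Seepage velocity v = K·i/n = 3.2 × 0.009931 / 0.07 = 0.454 m/day.
t = 500 / 0.454 = 1101 days = 3.01 years.

3.0 years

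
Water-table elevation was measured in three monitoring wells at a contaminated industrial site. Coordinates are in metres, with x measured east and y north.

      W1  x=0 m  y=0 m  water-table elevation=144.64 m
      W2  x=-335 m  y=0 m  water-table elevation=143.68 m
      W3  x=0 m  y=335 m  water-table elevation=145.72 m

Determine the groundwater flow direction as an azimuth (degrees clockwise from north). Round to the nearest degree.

∂h/∂x = (143.68 − 144.64) / (-335 − 0) = +0.002866
∂h/∂y = (145.72 − 144.64) / (335 − 0) = +0.003224
Flow direction (−∇h) has components (-0.002866 E, -0.003224 N).
Azimuth = atan2(E, N) = atan2(-0.002866, -0.003224) = 221.6° ≈ 222°.

222°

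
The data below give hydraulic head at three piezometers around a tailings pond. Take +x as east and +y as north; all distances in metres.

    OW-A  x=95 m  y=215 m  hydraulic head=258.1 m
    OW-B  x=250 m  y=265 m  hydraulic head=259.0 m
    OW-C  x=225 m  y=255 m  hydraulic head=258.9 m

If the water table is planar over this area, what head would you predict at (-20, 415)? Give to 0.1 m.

With h = a·x + b·y + c and OW-A as origin, the differences give:
  155·a + 50·b = +0.9
  130·a + 40·b = +0.8
Eliminate b (×40 and ×50, subtract): -300·a = -4.00 → a = ∂h/∂x = +0.01333
Back-substitute: b = ∂h/∂y = -0.02333.
h(-20, 415) = 258.1 + (+0.01333)·(-115) + (-0.02333)·(200) = 258.1 -1.533 -4.667 = 251.900 m.

251.9 m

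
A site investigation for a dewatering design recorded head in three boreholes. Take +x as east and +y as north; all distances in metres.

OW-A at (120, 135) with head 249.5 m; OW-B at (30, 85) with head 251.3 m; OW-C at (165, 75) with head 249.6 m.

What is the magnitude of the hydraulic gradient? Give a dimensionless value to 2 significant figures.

0.018

With h = a·x + b·y + c and OW-A as origin, the differences give:
  (-90)·a + (-50)·b = +1.8
  45·a + (-60)·b = +0.1
Eliminate b (×(-60) and ×(-50), subtract): 7650·a = -103.00 → a = ∂h/∂x = -0.01346
Back-substitute: b = ∂h/∂y = -0.01176.
|∇h| = √(-0.01346² + -0.01176²) = 0.01787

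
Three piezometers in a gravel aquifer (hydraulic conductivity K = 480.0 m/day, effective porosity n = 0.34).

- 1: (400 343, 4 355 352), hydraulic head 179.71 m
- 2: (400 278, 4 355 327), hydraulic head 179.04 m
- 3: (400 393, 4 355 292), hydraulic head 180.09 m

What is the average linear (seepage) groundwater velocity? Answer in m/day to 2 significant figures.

Taking 1 as reference: 2−1 = (-65, -25, -0.67); 3−1 = (50, -60, +0.38).
Solve a·Δx + b·Δy = Δh: det = (-65)·(-60) − 50·(-25) = 5150.
∂h/∂x = [(-0.67)·(-60) − (+0.38)·(-25)] / 5150 = +0.009650
∂h/∂y = [(-65)·(+0.38) − 50·(-0.67)] / 5150 = +0.001709
|∇h| = √(0.009650² + 0.001709²) = 0.0098
Seepage velocity v = K·i/n = 480.0 × 0.0098 / 0.34 = 13.84 m/day.

14 m/day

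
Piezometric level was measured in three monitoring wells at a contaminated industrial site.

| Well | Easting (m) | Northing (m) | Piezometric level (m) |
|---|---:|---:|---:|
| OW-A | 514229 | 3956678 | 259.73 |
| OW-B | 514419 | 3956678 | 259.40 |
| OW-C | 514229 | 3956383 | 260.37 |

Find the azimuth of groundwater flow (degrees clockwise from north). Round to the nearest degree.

039°

∂h/∂x = (259.40 − 259.73) / (514419 − 514229) = -0.001737
∂h/∂y = (260.37 − 259.73) / (3956383 − 3956678) = -0.002169
Flow direction (−∇h) has components (+0.001737 E, +0.002169 N).
Azimuth = atan2(E, N) = atan2(+0.001737, +0.002169) = 38.7° ≈ 039°.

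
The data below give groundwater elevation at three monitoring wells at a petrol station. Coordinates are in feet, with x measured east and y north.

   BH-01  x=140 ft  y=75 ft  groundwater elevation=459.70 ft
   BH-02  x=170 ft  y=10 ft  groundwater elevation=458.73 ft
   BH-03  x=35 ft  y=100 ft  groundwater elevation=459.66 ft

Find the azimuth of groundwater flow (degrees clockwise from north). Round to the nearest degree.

195°

Taking BH-01 as reference: BH-02−BH-01 = (30, -65, -0.97); BH-03−BH-01 = (-105, 25, -0.04).
Solve a·Δx + b·Δy = Δh: det = 30·25 − (-105)·(-65) = -6075.
∂h/∂x = [(-0.97)·25 − (-0.04)·(-65)] / -6075 = +0.004420
∂h/∂y = [30·(-0.04) − (-105)·(-0.97)] / -6075 = +0.01696
Flow direction (−∇h) has components (-0.004420 E, -0.01696 N).
Azimuth = atan2(E, N) = atan2(-0.004420, -0.01696) = 194.6° ≈ 195°.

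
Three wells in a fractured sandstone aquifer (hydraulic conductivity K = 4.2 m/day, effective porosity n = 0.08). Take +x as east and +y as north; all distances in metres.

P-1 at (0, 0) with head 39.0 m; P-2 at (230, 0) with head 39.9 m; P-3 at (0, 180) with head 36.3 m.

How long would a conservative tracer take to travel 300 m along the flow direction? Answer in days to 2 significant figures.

∂h/∂x = (39.9 − 39.0) / (230 − 0) = +0.003913
∂h/∂y = (36.3 − 39.0) / (180 − 0) = -0.01500
|∇h| = √(0.003913² + -0.01500²) = 0.0155
Seepage velocity v = K·i/n = 4.2 × 0.0155 / 0.08 = 0.8138 m/day.
t = 300 / 0.8138 = 368.6 days.

370 days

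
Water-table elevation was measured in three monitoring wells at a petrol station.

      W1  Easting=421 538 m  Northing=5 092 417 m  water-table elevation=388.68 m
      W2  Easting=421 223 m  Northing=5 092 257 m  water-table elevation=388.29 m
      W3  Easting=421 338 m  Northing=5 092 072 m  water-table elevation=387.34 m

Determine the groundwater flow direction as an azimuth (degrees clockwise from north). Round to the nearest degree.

Taking W1 as reference: W2−W1 = (-315, -160, -0.39); W3−W1 = (-200, -345, -1.34).
Determinant of the coordinate differences = (-315)·(-345) − (-200)·(-160) = 76675.
∂h/∂x = [(-0.39)·(-345) − (-1.34)·(-160)] / 76675 = -0.001041
∂h/∂y = [(-315)·(-1.34) − (-200)·(-0.39)] / 76675 = +0.004488
Flow direction (−∇h) has components (+0.001041 E, -0.004488 N).
Azimuth = atan2(E, N) = atan2(+0.001041, -0.004488) = 166.9° ≈ 167°.

167°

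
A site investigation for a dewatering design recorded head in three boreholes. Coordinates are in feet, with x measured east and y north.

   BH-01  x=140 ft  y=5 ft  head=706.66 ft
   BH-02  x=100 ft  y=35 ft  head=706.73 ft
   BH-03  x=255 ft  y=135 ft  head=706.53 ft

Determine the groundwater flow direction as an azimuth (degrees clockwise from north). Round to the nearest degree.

102°

With h = a·x + b·y + c and BH-01 as origin, the differences give:
  (-40)·a + 30·b = +0.07
  115·a + 130·b = -0.13
Eliminate b (×130 and ×30, subtract): -8650·a = 13.000 → a = ∂h/∂x = -0.001503
Back-substitute: b = ∂h/∂y = +0.0003295.
Flow direction (−∇h) has components (+0.001503 E, -0.0003295 N).
Azimuth = atan2(E, N) = atan2(+0.001503, -0.0003295) = 102.4° ≈ 102°.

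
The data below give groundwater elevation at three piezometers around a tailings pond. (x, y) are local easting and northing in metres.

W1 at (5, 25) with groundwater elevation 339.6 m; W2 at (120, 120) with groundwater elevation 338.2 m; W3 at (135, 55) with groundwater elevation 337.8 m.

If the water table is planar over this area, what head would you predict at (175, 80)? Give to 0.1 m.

337.3 m

Taking W1 as reference: W2−W1 = (115, 95, -1.4); W3−W1 = (130, 30, -1.8).
Solve a·Δx + b·Δy = Δh: det = 115·30 − 130·95 = -8900.
∂h/∂x = [(-1.4)·30 − (-1.8)·95] / -8900 = -0.01449
∂h/∂y = [115·(-1.8) − 130·(-1.4)] / -8900 = +0.002809
h(175, 80) = 339.6 + (-0.01449)·(170) + (+0.002809)·(55) = 339.6 -2.464 +0.154 = 337.290 m.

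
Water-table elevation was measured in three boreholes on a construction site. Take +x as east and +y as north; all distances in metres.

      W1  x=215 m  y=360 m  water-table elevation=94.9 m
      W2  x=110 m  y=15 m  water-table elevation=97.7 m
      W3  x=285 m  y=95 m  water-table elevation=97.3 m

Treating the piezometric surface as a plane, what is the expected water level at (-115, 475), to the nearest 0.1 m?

Differences from W1: to W2 (Δx, Δy, Δh) = (-105, -345, +2.8); to W3 = (70, -265, +2.4).
Determinant of the coordinate differences = (-105)·(-265) − 70·(-345) = 51975.
∂h/∂x = [(+2.8)·(-265) − (+2.4)·(-345)] / 51975 = +0.001655
∂h/∂y = [(-105)·(+2.4) − 70·(+2.8)] / 51975 = -0.008620
h(-115, 475) = 94.9 + (+0.001655)·(-330) + (-0.008620)·(115) = 94.9 -0.546 -0.991 = 93.363 m.

93.4 m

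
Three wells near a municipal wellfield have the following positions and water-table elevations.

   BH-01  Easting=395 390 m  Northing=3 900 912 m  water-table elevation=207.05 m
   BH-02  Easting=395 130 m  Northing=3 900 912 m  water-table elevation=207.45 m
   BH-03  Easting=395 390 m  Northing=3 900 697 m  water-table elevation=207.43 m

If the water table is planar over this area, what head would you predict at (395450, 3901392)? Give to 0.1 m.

∂h/∂x = (207.45 − 207.05) / (395130 − 395390) = -0.001538
∂h/∂y = (207.43 − 207.05) / (3900697 − 3900912) = -0.001767
h(395450, 3901392) = 207.05 + (-0.001538)·(60) + (-0.001767)·(480) = 207.05 -0.092 -0.848 = 206.109 m.

206.1 m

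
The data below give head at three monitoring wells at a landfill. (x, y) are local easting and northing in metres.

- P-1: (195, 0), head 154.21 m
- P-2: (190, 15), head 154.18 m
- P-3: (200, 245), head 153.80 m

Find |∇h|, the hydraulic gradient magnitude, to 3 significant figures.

0.00193

Differences from P-1: to P-2 (Δx, Δy, Δh) = (-5, 15, -0.03); to P-3 = (5, 245, -0.41).
Solve a·Δx + b·Δy = Δh: det = (-5)·245 − 5·15 = -1300.
∂h/∂x = [(-0.03)·245 − (-0.41)·15] / -1300 = +0.0009231
∂h/∂y = [(-5)·(-0.41) − 5·(-0.03)] / -1300 = -0.001692
|∇h| = √(0.0009231² + -0.001692²) = 0.001927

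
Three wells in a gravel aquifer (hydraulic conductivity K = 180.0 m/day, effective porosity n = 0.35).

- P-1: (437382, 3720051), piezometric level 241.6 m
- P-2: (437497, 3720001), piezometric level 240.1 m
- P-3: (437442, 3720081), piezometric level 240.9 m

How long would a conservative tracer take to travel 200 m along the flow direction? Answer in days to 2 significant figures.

Differences from P-1: to P-2 (Δx, Δy, Δh) = (115, -50, -1.5); to P-3 = (60, 30, -0.7).
Solve a·Δx + b·Δy = Δh: det = 115·30 − 60·(-50) = 6450.
∂h/∂x = [(-1.5)·30 − (-0.7)·(-50)] / 6450 = -0.01240
∂h/∂y = [115·(-0.7) − 60·(-1.5)] / 6450 = +0.001473
|∇h| = √(-0.01240² + 0.001473²) = 0.01249
Seepage velocity v = K·i/n = 180.0 × 0.01249 / 0.35 = 6.423 m/day.
t = 200 / 6.423 = 31.14 days.

31 days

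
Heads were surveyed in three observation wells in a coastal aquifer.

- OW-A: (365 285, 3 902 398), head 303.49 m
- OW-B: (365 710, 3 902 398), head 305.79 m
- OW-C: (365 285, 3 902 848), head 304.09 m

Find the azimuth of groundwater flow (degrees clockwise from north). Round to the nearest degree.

∂h/∂x = (305.79 − 303.49) / (365710 − 365285) = +0.005412
∂h/∂y = (304.09 − 303.49) / (3902848 − 3902398) = +0.001333
Flow direction (−∇h) has components (-0.005412 E, -0.001333 N).
Azimuth = atan2(E, N) = atan2(-0.005412, -0.001333) = 256.2° ≈ 256°.

256°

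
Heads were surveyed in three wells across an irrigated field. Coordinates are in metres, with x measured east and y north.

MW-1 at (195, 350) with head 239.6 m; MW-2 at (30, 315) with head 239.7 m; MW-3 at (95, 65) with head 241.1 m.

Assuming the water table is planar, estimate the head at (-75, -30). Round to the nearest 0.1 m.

Taking MW-1 as reference: MW-2−MW-1 = (-165, -35, +0.1); MW-3−MW-1 = (-100, -285, +1.5).
Determinant of the coordinate differences = (-165)·(-285) − (-100)·(-35) = 43525.
∂h/∂x = [(+0.1)·(-285) − (+1.5)·(-35)] / 43525 = +0.0005514
∂h/∂y = [(-165)·(+1.5) − (-100)·(+0.1)] / 43525 = -0.005457
h(-75, -30) = 239.6 + (+0.0005514)·(-270) + (-0.005457)·(-380) = 239.6 -0.149 +2.074 = 241.525 m.

241.5 m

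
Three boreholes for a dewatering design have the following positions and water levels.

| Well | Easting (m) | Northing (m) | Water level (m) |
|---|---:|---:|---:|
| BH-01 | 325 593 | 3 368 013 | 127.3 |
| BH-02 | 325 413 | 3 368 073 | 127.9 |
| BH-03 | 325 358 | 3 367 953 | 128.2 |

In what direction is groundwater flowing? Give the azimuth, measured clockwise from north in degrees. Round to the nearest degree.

077°

Differences from BH-01: to BH-02 (Δx, Δy, Δh) = (-180, 60, +0.6); to BH-03 = (-235, -60, +0.9).
Determinant of the coordinate differences = (-180)·(-60) − (-235)·60 = 24900.
∂h/∂x = [(+0.6)·(-60) − (+0.9)·60] / 24900 = -0.003614
∂h/∂y = [(-180)·(+0.9) − (-235)·(+0.6)] / 24900 = -0.0008434
Flow direction (−∇h) has components (+0.003614 E, +0.0008434 N).
Azimuth = atan2(E, N) = atan2(+0.003614, +0.0008434) = 76.9° ≈ 077°.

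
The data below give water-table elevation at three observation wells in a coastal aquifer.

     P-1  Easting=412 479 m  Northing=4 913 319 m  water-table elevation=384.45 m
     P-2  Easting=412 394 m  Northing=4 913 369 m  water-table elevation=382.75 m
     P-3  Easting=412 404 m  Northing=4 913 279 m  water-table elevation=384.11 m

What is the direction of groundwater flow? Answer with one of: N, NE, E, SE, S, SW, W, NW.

Taking P-1 as reference: P-2−P-1 = (-85, 50, -1.70); P-3−P-1 = (-75, -40, -0.34).
Solve a·Δx + b·Δy = Δh: det = (-85)·(-40) − (-75)·50 = 7150.
∂h/∂x = [(-1.70)·(-40) − (-0.34)·50] / 7150 = +0.01189
∂h/∂y = [(-85)·(-0.34) − (-75)·(-1.70)] / 7150 = -0.01379
Flow = −∇h = (-0.01189 east, +0.01379 north), which points northwest.

NW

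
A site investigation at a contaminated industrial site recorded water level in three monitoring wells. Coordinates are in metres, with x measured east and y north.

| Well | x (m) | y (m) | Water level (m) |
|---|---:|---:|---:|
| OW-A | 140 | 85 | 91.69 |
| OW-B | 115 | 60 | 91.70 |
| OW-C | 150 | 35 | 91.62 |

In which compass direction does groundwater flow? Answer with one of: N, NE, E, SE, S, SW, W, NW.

SE

With h = a·x + b·y + c and OW-A as origin, the differences give:
  (-25)·a + (-25)·b = +0.01
  10·a + (-50)·b = -0.07
Eliminate b (×(-50) and ×(-25), subtract): 1500·a = -2.250 → a = ∂h/∂x = -0.001500
Back-substitute: b = ∂h/∂y = +0.001100.
Flow = −∇h = (+0.001500 east, -0.001100 north), which points southeast.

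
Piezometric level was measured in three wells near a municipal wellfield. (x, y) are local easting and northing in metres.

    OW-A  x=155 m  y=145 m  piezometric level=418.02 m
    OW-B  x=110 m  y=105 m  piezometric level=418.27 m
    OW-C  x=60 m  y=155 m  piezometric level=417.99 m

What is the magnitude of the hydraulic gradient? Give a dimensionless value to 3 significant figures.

0.00591

Differences from OW-A: to OW-B (Δx, Δy, Δh) = (-45, -40, +0.25); to OW-C = (-95, 10, -0.03).
Solve a·Δx + b·Δy = Δh: det = (-45)·10 − (-95)·(-40) = -4250.
∂h/∂x = [(+0.25)·10 − (-0.03)·(-40)] / -4250 = -0.0003059
∂h/∂y = [(-45)·(-0.03) − (-95)·(+0.25)] / -4250 = -0.005906
|∇h| = √(-0.0003059² + -0.005906²) = 0.005914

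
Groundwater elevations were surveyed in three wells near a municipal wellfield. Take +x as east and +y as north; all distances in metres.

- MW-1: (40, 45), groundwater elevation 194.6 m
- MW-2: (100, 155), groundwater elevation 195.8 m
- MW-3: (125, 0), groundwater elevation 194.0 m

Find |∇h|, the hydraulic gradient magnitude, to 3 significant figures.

0.0115

Three-point gradient (reference MW-1): Δ to MW-2 = (60, 110, +1.2), Δ to MW-3 = (85, -45, -0.6).
∂h/∂x = -0.0009959, ∂h/∂y = +0.01145 (det = -12050).
|∇h| = √(-0.0009959² + 0.01145²) = 0.01149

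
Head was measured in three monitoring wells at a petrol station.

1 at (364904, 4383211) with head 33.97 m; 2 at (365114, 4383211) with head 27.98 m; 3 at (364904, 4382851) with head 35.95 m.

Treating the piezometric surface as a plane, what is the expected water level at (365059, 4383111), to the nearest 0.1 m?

∂h/∂x = (27.98 − 33.97) / (365114 − 364904) = -0.02852
∂h/∂y = (35.95 − 33.97) / (4382851 − 4383211) = -0.005500
h(365059, 4383111) = 33.97 + (-0.02852)·(155) + (-0.005500)·(-100) = 33.97 -4.421 +0.550 = 30.099 m.

30.1 m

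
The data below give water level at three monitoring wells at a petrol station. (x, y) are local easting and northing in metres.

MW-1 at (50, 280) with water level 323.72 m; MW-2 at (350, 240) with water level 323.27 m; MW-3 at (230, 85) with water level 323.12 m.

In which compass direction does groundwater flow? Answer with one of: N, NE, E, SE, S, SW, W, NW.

Taking MW-1 as reference: MW-2−MW-1 = (300, -40, -0.45); MW-3−MW-1 = (180, -195, -0.60).
Determinant of the coordinate differences = 300·(-195) − 180·(-40) = -51300.
∂h/∂x = [(-0.45)·(-195) − (-0.60)·(-40)] / -51300 = -0.001243
∂h/∂y = [300·(-0.60) − 180·(-0.45)] / -51300 = +0.001930
Flow = −∇h = (+0.001243 east, -0.001930 north), which points southeast.

SE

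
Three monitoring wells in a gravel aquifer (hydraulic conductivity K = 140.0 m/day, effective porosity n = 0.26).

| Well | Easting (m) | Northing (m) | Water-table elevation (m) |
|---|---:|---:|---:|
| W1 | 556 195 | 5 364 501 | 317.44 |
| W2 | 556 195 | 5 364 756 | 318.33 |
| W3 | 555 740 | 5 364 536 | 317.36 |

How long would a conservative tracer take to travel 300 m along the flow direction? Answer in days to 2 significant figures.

Differences from W1: to W2 (Δx, Δy, Δh) = (0, 255, +0.89); to W3 = (-455, 35, -0.08).
Solve a·Δx + b·Δy = Δh: det = 0·35 − (-455)·255 = 116025.
∂h/∂x = [(+0.89)·35 − (-0.08)·255] / 116025 = +0.0004443
∂h/∂y = [0·(-0.08) − (-455)·(+0.89)] / 116025 = +0.003490
|∇h| = √(0.0004443² + 0.003490²) = 0.003518
Seepage velocity v = K·i/n = 140.0 × 0.003518 / 0.26 = 1.894 m/day.
t = 300 / 1.894 = 158.4 days.

160 days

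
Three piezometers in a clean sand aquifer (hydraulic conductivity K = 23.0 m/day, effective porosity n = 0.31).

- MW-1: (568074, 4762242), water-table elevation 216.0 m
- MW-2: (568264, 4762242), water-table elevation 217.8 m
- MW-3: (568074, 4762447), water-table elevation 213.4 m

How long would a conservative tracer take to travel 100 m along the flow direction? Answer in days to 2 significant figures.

85 days

∂h/∂x = (217.8 − 216.0) / (568264 − 568074) = +0.009474
∂h/∂y = (213.4 − 216.0) / (4762447 − 4762242) = -0.01268
|∇h| = √(0.009474² + -0.01268²) = 0.01583
Seepage velocity v = K·i/n = 23.0 × 0.01583 / 0.31 = 1.174 m/day.
t = 100 / 1.174 = 85.18 days.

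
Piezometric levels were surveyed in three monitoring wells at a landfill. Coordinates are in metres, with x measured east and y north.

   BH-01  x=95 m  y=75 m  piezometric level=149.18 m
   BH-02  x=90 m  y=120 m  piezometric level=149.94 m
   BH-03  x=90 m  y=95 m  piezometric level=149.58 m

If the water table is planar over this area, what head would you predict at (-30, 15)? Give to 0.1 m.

151.1 m

With h = a·x + b·y + c and BH-01 as origin, the differences give:
  (-5)·a + 45·b = +0.76
  (-5)·a + 20·b = +0.40
Eliminate b (×20 and ×45, subtract): 125·a = -2.800 → a = ∂h/∂x = -0.02240
Back-substitute: b = ∂h/∂y = +0.01440.
h(-30, 15) = 149.18 + (-0.02240)·(-125) + (+0.01440)·(-60) = 149.18 +2.800 -0.864 = 151.116 m.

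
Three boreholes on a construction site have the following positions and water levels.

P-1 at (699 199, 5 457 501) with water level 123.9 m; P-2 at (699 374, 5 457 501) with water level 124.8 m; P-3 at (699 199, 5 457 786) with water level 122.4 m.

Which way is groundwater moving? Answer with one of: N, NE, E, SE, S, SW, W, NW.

NW

∂h/∂x = (124.8 − 123.9) / (699374 − 699199) = +0.005143
∂h/∂y = (122.4 − 123.9) / (5457786 − 5457501) = -0.005263
Flow = −∇h = (-0.005143 east, +0.005263 north), which points northwest.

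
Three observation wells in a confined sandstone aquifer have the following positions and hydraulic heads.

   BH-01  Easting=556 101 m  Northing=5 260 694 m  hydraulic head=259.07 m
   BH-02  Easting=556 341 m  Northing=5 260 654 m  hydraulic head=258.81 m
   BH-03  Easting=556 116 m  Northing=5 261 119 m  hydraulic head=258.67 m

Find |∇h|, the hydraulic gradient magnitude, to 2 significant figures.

0.0015

Taking BH-01 as reference: BH-02−BH-01 = (240, -40, -0.26); BH-03−BH-01 = (15, 425, -0.40).
Determinant of the coordinate differences = 240·425 − 15·(-40) = 102600.
∂h/∂x = [(-0.26)·425 − (-0.40)·(-40)] / 102600 = -0.001233
∂h/∂y = [240·(-0.40) − 15·(-0.26)] / 102600 = -0.0008977
|∇h| = √(-0.001233² + -0.0008977²) = 0.001525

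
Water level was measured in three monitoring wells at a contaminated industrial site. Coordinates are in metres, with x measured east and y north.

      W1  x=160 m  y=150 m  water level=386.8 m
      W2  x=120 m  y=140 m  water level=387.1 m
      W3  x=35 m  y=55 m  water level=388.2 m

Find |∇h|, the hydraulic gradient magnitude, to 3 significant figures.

Differences from W1: to W2 (Δx, Δy, Δh) = (-40, -10, +0.3); to W3 = (-125, -95, +1.4).
Solve a·Δx + b·Δy = Δh: det = (-40)·(-95) − (-125)·(-10) = 2550.
∂h/∂x = [(+0.3)·(-95) − (+1.4)·(-10)] / 2550 = -0.005686
∂h/∂y = [(-40)·(+1.4) − (-125)·(+0.3)] / 2550 = -0.007255
|∇h| = √(-0.005686² + -0.007255²) = 0.009218

0.00922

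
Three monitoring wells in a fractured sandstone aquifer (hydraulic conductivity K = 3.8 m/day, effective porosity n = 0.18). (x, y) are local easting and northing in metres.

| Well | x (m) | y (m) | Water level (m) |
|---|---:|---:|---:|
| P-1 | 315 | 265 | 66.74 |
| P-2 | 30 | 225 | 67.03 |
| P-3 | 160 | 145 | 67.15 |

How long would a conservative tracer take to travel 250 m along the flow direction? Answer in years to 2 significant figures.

12 years

With h = a·x + b·y + c and P-1 as origin, the differences give:
  (-285)·a + (-40)·b = +0.29
  (-155)·a + (-120)·b = +0.41
Eliminate b (×(-120) and ×(-40), subtract): 28000·a = -18.400 → a = ∂h/∂x = -0.0006571
Back-substitute: b = ∂h/∂y = -0.002568.
|∇h| = √(-0.0006571² + -0.002568²) = 0.002651
Seepage velocity v = K·i/n = 3.8 × 0.002651 / 0.18 = 0.05597 m/day.
t = 250 / 0.05597 = 4467 days = 12.2 years.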